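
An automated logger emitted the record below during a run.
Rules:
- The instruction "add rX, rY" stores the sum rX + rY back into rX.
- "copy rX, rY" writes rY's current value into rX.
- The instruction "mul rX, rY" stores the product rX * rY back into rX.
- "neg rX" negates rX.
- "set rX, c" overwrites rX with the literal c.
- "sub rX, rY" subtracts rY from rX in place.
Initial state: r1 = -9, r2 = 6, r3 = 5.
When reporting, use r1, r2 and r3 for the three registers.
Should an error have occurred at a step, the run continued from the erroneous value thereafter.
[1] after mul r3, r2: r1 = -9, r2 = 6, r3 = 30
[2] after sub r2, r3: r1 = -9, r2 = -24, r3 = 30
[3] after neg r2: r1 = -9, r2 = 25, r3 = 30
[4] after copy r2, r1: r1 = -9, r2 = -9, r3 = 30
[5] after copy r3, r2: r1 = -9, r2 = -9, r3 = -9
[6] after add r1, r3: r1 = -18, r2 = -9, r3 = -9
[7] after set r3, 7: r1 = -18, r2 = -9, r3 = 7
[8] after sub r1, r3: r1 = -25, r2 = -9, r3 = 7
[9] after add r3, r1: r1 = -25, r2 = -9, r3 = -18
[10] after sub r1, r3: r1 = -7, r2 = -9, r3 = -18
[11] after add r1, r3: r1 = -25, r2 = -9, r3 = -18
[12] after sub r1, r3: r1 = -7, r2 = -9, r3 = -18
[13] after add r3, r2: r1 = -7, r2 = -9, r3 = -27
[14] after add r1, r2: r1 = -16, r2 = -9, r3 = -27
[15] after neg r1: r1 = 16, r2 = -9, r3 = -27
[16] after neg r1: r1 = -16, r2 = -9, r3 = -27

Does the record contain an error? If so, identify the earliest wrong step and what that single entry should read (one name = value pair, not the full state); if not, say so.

Recomputing the run from the initial state:
step 1: r1 = -9, r2 = 6, r3 = 30
step 2: r1 = -9, r2 = -24, r3 = 30
step 3: r1 = -9, r2 = 24, r3 = 30
step 4: r1 = -9, r2 = -9, r3 = 30
step 5: r1 = -9, r2 = -9, r3 = -9
step 6: r1 = -18, r2 = -9, r3 = -9
step 7: r1 = -18, r2 = -9, r3 = 7
step 8: r1 = -25, r2 = -9, r3 = 7
step 9: r1 = -25, r2 = -9, r3 = -18
step 10: r1 = -7, r2 = -9, r3 = -18
step 11: r1 = -25, r2 = -9, r3 = -18
step 12: r1 = -7, r2 = -9, r3 = -18
step 13: r1 = -7, r2 = -9, r3 = -27
step 14: r1 = -16, r2 = -9, r3 = -27
step 15: r1 = 16, r2 = -9, r3 = -27
step 16: r1 = -16, r2 = -9, r3 = -27
The first disagreement with the record is at step 3, where the value should be r2 = 24.

step 3, r2 = 24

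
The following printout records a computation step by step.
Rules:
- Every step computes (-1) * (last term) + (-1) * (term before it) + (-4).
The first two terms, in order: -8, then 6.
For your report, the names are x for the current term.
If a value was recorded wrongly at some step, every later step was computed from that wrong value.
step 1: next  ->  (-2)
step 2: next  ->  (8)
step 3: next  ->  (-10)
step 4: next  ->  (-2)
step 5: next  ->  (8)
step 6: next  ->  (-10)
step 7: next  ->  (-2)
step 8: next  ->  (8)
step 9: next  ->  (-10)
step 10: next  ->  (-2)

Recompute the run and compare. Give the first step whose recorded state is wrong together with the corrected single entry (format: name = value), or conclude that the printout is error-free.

step 1: x = -1*(6) + (-1)*(-8) + (-4) = -2 -> matches
step 2: x = -1*(-2) + (-1)*(6) + (-4) = -8 -> the entry is off here
So the first discrepancy is step 2, where the right value is x = -8.

step 2, x = -8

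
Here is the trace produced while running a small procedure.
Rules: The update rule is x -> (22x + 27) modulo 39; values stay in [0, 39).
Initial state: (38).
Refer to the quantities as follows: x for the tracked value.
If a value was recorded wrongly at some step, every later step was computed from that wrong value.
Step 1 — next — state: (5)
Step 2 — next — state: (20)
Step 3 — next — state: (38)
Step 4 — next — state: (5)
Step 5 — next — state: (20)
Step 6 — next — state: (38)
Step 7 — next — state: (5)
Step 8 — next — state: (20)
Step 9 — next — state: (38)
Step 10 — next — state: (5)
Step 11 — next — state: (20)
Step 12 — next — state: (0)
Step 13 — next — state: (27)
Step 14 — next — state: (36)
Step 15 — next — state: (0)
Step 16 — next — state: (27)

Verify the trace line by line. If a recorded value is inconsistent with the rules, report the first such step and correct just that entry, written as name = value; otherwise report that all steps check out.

Recomputing the run from the initial state:
step 1: x = 5
step 2: x = 20
step 3: x = 38
step 4: x = 5
step 5: x = 20
step 6: x = 38
step 7: x = 5
step 8: x = 20
step 9: x = 38
step 10: x = 5
step 11: x = 20
step 12: x = 38
step 13: x = 5
step 14: x = 20
step 15: x = 38
step 16: x = 5
The first disagreement with the trace is at step 12, where the value should be x = 38.

step 12, x = 38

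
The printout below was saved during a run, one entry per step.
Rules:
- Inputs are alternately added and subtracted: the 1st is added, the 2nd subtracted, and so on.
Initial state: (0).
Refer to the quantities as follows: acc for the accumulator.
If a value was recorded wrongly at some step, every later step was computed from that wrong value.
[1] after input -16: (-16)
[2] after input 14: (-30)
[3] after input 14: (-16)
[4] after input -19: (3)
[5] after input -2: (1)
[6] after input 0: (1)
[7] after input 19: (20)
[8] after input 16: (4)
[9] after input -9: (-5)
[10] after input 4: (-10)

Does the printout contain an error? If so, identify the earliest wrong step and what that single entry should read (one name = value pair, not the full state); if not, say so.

Step 1: acc = 0 + -16 = -16 — consistent with the printout.
Step 2: acc = -16 - 14 = -30 — same as recorded.
Step 3: acc = -30 + 14 = -16 — confirmed correct.
Step 4: acc = -16 - -19 = 3 — consistent with the printout.
Step 5: acc = 3 + -2 = 1 — confirmed correct.
Step 6: acc = 1 - 0 = 1 — checks out.
Step 7: acc = 1 + 19 = 20 — matches.
Step 8: acc = 20 - 16 = 4 — in agreement.
Step 9: acc = 4 + -9 = -5 — confirmed correct.
Step 10: acc = -5 - 4 = -9 — first mismatch against the printout.
Conclusion: step 10 carries the first error; the entry should be acc = -9.

step 10, acc = -9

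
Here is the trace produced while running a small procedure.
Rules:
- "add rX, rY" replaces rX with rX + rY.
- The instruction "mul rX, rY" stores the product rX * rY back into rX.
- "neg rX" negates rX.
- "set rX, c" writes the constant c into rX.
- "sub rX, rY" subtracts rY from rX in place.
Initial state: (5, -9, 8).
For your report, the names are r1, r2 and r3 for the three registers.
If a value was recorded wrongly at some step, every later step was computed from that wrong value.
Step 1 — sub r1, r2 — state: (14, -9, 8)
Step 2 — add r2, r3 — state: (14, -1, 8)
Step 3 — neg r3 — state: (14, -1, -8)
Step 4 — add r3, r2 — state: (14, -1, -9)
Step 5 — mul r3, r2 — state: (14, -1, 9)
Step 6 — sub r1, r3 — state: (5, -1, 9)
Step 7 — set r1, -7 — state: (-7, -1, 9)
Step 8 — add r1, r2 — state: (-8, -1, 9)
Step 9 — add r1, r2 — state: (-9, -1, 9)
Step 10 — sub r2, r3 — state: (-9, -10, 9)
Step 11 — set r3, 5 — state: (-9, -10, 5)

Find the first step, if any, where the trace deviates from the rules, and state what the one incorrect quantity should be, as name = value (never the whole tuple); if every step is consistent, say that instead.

no error

Recomputing the run from the initial state:
step 1: r1 = 14, r2 = -9, r3 = 8
step 2: r1 = 14, r2 = -1, r3 = 8
step 3: r1 = 14, r2 = -1, r3 = -8
step 4: r1 = 14, r2 = -1, r3 = -9
step 5: r1 = 14, r2 = -1, r3 = 9
step 6: r1 = 5, r2 = -1, r3 = 9
step 7: r1 = -7, r2 = -1, r3 = 9
step 8: r1 = -8, r2 = -1, r3 = 9
step 9: r1 = -9, r2 = -1, r3 = 9
step 10: r1 = -9, r2 = -10, r3 = 9
step 11: r1 = -9, r2 = -10, r3 = 5
This matches the trace at every step.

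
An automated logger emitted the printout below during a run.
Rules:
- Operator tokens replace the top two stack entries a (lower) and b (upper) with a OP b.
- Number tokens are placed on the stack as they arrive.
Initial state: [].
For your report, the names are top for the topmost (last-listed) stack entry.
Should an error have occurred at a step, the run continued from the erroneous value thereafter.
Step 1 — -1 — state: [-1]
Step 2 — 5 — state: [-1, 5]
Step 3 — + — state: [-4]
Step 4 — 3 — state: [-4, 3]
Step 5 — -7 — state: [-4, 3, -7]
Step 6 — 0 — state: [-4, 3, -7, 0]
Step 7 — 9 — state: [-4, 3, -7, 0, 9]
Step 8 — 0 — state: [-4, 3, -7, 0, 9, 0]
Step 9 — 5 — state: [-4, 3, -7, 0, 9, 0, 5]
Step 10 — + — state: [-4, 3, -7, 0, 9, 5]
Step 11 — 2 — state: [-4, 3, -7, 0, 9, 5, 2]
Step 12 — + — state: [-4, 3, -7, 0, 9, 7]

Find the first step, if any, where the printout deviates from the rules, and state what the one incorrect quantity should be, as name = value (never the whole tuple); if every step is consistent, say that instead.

Recomputing the run from the initial state:
step 1: [-1]
step 2: [-1, 5]
step 3: [4]
step 4: [4, 3]
step 5: [4, 3, -7]
step 6: [4, 3, -7, 0]
step 7: [4, 3, -7, 0, 9]
step 8: [4, 3, -7, 0, 9, 0]
step 9: [4, 3, -7, 0, 9, 0, 5]
step 10: [4, 3, -7, 0, 9, 5]
step 11: [4, 3, -7, 0, 9, 5, 2]
step 12: [4, 3, -7, 0, 9, 7]
The first disagreement with the printout is at step 3, where the value should be top = 4.

step 3, top = 4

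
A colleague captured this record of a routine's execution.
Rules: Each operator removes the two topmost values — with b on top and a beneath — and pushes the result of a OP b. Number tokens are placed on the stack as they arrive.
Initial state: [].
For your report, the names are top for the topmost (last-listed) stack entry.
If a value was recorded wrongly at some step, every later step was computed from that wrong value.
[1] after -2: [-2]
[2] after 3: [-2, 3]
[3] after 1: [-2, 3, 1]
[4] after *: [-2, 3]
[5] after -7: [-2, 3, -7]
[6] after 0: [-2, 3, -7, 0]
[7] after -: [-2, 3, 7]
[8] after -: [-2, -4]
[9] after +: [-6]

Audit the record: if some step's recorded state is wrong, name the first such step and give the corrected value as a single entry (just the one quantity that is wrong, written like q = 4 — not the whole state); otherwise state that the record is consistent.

step 7, top = -7

Step 1: push -2: top = -2 — in agreement.
Step 2: push 3: top = 3 — no discrepancy.
Step 3: push 1: top = 1 — matches.
Step 4: 3 * 1 = 3 — same as recorded.
Step 5: push -7: top = -7 — checks out.
Step 6: push 0: top = 0 — agrees with the record.
Step 7: -7 - 0 = -7 — the record disagrees here.
Conclusion: step 7 carries the first error; the entry should be top = -7.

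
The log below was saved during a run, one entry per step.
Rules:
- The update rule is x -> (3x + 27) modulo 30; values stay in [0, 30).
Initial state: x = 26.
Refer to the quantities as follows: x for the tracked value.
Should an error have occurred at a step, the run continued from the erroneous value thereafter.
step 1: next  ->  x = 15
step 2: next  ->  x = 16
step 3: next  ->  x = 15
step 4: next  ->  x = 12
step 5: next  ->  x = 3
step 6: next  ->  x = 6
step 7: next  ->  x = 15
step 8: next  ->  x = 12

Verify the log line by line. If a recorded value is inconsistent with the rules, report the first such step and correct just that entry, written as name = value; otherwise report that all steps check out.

Step 1: x = (3*26 + 27) mod 30 = 15 — no discrepancy.
Step 2: x = (3*15 + 27) mod 30 = 12 — this is not what the log shows.
That makes step 2 the first incorrect line — x = 12 is what it should show.

step 2, x = 12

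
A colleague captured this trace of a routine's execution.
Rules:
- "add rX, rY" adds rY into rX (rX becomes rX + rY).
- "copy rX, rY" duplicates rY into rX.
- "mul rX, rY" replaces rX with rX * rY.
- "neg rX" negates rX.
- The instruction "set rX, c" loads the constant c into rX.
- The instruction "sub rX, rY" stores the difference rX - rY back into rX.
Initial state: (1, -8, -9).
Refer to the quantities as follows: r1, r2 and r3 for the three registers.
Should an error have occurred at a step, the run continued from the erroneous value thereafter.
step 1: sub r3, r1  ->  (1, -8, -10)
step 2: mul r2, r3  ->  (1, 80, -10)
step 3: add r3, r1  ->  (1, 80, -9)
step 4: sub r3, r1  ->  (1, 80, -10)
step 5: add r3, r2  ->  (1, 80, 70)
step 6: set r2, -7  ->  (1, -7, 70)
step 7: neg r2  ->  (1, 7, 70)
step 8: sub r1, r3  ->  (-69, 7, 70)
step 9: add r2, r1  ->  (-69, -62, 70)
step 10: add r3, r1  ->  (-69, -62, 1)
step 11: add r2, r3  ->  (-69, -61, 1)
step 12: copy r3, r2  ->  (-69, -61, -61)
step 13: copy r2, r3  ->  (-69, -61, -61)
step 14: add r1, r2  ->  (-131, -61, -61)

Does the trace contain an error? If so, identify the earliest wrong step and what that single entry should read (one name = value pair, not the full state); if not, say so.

Step 1: r3 = -9 - 1 = -10 — checks out.
Step 2: r2 = -8 * -10 = 80 — matches.
Step 3: r3 = -10 + 1 = -9 — same as recorded.
Step 4: r3 = -9 - 1 = -10 — same as recorded.
Step 5: r3 = -10 + 80 = 70 — in agreement.
Step 6: r2 = -7 — no discrepancy.
Step 7: r2 = -(-7) = 7 — same as recorded.
Step 8: r1 = 1 - 70 = -69 — confirmed correct.
Step 9: r2 = 7 + -69 = -62 — confirmed correct.
Step 10: r3 = 70 + -69 = 1 — matches.
Step 11: r2 = -62 + 1 = -61 — verified.
Step 12: r3 = -61 — no discrepancy.
Step 13: r2 = -61 — checks out.
Step 14: r1 = -69 + -61 = -130 — the entry is off here.
First incorrect step: 14; the correct value is r1 = -130.

step 14, r1 = -130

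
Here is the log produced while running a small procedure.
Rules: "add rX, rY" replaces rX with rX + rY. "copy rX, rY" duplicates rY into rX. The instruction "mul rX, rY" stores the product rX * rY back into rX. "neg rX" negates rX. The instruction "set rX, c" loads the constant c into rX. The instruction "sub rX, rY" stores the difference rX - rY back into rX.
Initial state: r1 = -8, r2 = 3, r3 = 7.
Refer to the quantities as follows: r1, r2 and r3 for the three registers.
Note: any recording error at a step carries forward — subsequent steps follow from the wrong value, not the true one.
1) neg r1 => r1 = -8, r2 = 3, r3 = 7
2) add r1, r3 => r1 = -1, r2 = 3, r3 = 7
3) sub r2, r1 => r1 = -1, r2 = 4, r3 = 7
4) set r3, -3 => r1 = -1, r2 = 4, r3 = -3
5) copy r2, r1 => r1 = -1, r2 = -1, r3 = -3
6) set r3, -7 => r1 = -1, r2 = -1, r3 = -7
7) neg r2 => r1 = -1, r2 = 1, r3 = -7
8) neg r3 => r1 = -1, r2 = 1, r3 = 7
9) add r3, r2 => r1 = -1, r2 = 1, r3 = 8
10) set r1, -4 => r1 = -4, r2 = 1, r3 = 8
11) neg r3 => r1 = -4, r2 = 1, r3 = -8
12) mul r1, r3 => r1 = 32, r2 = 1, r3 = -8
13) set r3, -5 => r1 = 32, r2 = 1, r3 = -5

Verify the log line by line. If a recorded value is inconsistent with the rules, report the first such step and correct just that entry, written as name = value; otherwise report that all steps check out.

step 1, r1 = 8

step 1: r1 = -(-8) = 8 -> a discrepancy with the log
Conclusion: step 1 carries the first error; the entry should be r1 = 8.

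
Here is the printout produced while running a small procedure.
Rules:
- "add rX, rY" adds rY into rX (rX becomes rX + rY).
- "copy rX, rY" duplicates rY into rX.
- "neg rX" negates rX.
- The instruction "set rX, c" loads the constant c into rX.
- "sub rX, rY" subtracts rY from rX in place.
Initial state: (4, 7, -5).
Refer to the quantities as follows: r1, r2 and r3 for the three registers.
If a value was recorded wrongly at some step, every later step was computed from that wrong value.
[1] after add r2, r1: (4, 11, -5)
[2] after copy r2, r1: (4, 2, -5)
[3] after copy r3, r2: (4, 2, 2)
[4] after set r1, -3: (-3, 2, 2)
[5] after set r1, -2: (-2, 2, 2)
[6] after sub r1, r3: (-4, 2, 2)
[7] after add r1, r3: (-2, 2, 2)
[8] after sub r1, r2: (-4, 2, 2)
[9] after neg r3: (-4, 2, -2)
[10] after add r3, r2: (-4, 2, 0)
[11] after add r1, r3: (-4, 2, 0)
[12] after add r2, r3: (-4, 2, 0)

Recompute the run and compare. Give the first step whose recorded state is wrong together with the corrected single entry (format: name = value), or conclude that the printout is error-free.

Step 1: r2 = 7 + 4 = 11 — confirmed correct.
Step 2: r2 = 4 — not what was recorded.
First deviation found at step 2; the corrected entry is r2 = 4.

step 2, r2 = 4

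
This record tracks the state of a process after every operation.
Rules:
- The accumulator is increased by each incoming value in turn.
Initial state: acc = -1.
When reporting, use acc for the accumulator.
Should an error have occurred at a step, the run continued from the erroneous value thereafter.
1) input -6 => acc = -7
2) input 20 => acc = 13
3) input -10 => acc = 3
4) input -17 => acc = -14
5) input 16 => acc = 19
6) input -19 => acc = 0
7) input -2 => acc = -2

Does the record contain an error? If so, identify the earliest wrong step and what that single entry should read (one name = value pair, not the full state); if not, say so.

step 5, acc = 2

Recomputing the run from the initial state:
step 1: acc = -7
step 2: acc = 13
step 3: acc = 3
step 4: acc = -14
step 5: acc = 2
step 6: acc = -17
step 7: acc = -19
The first disagreement with the record is at step 5, where the value should be acc = 2.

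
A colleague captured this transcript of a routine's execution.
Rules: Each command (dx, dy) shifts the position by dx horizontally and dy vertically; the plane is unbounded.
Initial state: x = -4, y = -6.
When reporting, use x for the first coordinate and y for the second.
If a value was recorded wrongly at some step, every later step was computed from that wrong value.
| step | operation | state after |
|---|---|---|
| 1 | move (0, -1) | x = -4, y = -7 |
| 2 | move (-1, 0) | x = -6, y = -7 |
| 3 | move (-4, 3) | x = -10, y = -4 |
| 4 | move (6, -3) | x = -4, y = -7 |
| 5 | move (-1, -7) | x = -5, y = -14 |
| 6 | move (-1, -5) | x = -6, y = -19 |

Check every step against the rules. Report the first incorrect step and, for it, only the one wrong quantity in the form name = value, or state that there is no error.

step 2, x = -5

Recomputing the run from the initial state:
step 1: x = -4, y = -7
step 2: x = -5, y = -7
step 3: x = -9, y = -4
step 4: x = -3, y = -7
step 5: x = -4, y = -14
step 6: x = -5, y = -19
The first disagreement with the transcript is at step 2, where the value should be x = -5.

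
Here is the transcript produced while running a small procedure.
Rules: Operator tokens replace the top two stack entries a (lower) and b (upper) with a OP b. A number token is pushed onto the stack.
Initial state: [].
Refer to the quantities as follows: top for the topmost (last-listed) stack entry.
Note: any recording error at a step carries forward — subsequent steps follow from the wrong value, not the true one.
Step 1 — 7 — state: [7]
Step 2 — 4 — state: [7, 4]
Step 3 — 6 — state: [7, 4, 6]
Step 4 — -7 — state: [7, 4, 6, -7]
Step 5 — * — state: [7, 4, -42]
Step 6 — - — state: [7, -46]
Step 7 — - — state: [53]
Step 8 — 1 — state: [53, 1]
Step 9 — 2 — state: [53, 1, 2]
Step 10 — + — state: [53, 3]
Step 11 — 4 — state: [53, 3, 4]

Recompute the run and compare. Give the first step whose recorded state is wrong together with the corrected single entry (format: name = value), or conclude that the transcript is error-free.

step 6, top = 46

Recomputing the run from the initial state:
step 1: [7]
step 2: [7, 4]
step 3: [7, 4, 6]
step 4: [7, 4, 6, -7]
step 5: [7, 4, -42]
step 6: [7, 46]
step 7: [-39]
step 8: [-39, 1]
step 9: [-39, 1, 2]
step 10: [-39, 3]
step 11: [-39, 3, 4]
The first disagreement with the transcript is at step 6, where the value should be top = 46.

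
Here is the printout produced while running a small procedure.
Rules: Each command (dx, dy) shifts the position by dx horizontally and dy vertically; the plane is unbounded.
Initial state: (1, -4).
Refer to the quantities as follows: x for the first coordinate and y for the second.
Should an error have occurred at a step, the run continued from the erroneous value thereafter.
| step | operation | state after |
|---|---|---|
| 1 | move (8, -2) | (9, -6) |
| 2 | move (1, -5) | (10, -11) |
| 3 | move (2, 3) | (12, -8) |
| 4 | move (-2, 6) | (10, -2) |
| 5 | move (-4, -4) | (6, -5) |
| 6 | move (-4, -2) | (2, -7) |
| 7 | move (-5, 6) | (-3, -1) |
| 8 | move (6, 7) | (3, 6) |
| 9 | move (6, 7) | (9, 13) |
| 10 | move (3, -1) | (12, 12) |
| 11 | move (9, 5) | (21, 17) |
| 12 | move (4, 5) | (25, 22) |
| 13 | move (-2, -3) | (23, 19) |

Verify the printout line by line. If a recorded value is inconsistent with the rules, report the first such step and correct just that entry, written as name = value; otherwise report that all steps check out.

step 5, y = -6

Recomputing the run from the initial state:
step 1: x = 9, y = -6
step 2: x = 10, y = -11
step 3: x = 12, y = -8
step 4: x = 10, y = -2
step 5: x = 6, y = -6
step 6: x = 2, y = -8
step 7: x = -3, y = -2
step 8: x = 3, y = 5
step 9: x = 9, y = 12
step 10: x = 12, y = 11
step 11: x = 21, y = 16
step 12: x = 25, y = 21
step 13: x = 23, y = 18
The first disagreement with the printout is at step 5, where the value should be y = -6.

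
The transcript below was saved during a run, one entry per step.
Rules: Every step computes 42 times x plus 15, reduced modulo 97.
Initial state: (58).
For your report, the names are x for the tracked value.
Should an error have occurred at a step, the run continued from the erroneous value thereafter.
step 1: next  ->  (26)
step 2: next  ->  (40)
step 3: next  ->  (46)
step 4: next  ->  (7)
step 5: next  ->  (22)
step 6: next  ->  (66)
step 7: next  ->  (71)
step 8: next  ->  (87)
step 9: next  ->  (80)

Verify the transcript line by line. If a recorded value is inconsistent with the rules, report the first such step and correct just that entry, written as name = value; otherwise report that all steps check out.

step 5, x = 18

1. x = (42*58 + 15) mod 97 = 26 (agrees with the transcript)
2. x = (42*26 + 15) mod 97 = 40 (verified)
3. x = (42*40 + 15) mod 97 = 46 (same as recorded)
4. x = (42*46 + 15) mod 97 = 7 (consistent with the transcript)
5. x = (42*7 + 15) mod 97 = 18 (not what was recorded)
The audit stops at step 5: the recorded entry is wrong and should be x = 18.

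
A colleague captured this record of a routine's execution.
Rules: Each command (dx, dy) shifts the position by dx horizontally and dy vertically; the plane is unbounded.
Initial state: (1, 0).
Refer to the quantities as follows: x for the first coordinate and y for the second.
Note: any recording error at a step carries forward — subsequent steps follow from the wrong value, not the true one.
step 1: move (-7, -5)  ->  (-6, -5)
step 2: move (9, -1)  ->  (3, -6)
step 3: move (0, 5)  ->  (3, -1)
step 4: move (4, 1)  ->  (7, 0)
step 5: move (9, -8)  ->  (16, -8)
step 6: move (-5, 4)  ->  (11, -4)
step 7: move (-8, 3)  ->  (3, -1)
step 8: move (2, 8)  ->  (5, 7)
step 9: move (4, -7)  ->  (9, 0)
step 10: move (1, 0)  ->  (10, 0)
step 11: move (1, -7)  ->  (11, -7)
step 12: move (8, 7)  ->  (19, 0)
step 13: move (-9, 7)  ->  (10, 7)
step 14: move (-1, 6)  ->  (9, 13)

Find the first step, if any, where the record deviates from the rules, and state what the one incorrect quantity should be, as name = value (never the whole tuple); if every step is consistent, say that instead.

no error

step 1: x = 1 + (-7) = -6, y = 0 + (-5) = -5 -> checks out
step 2: x = -6 + (9) = 3, y = -5 + (-1) = -6 -> consistent with the record
step 3: x = 3 + (0) = 3, y = -6 + (5) = -1 -> exactly as logged
step 4: x = 3 + (4) = 7, y = -1 + (1) = 0 -> same as recorded
step 5: x = 7 + (9) = 16, y = 0 + (-8) = -8 -> in agreement
step 6: x = 16 + (-5) = 11, y = -8 + (4) = -4 -> consistent with the record
step 7: x = 11 + (-8) = 3, y = -4 + (3) = -1 -> in agreement
step 8: x = 3 + (2) = 5, y = -1 + (8) = 7 -> checks out
step 9: x = 5 + (4) = 9, y = 7 + (-7) = 0 -> matches
step 10: x = 9 + (1) = 10, y = 0 + (0) = 0 -> confirmed correct
step 11: x = 10 + (1) = 11, y = 0 + (-7) = -7 -> exactly as logged
step 12: x = 11 + (8) = 19, y = -7 + (7) = 0 -> matches
step 13: x = 19 + (-9) = 10, y = 0 + (7) = 7 -> no discrepancy
step 14: x = 10 + (-1) = 9, y = 7 + (6) = 13 -> consistent with the record
Nothing is out of place; the run is error-free.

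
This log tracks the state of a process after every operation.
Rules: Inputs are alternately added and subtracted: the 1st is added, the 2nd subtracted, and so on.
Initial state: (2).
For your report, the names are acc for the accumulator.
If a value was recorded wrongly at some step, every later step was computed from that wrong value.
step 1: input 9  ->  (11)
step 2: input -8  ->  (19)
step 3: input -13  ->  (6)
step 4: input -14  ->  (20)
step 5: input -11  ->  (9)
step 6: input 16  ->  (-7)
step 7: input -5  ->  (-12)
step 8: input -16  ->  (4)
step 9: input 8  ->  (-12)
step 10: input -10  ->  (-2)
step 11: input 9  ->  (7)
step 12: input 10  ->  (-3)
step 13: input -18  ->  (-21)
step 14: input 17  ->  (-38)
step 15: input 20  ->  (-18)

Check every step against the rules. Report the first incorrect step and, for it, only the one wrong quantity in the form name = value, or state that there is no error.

Recomputing the run from the initial state:
step 1: acc = 11
step 2: acc = 19
step 3: acc = 6
step 4: acc = 20
step 5: acc = 9
step 6: acc = -7
step 7: acc = -12
step 8: acc = 4
step 9: acc = 12
step 10: acc = 22
step 11: acc = 31
step 12: acc = 21
step 13: acc = 3
step 14: acc = -14
step 15: acc = 6
The first disagreement with the log is at step 9, where the value should be acc = 12.

step 9, acc = 12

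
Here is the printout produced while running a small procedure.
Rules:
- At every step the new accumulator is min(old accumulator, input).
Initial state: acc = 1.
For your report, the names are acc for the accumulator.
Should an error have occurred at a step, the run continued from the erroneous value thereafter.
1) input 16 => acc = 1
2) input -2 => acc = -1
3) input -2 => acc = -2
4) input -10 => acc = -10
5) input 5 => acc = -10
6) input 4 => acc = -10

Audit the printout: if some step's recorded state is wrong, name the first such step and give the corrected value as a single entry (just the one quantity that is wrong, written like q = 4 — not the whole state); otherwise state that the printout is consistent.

step 2, acc = -2

1. acc = min(1, 16) = 1 (matches)
2. acc = min(1, -2) = -2 (not what was recorded)
So the first discrepancy is step 2, where the right value is acc = -2.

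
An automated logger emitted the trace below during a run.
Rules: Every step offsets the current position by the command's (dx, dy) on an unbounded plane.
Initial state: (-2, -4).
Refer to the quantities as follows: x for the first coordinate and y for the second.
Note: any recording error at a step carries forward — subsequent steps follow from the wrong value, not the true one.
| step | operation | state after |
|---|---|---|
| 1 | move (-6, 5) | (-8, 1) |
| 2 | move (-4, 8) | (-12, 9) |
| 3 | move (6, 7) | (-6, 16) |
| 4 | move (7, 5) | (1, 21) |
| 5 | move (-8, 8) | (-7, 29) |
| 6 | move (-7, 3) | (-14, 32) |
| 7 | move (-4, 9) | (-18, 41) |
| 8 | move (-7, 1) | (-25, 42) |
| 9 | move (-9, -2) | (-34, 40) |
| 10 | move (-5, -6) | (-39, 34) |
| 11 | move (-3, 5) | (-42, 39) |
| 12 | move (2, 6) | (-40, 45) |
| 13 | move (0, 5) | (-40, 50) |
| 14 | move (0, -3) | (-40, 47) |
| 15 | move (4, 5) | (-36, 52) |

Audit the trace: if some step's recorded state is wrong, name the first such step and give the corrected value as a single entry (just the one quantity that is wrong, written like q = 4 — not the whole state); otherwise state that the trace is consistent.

1. x = -2 + (-6) = -8, y = -4 + (5) = 1 (consistent with the trace)
2. x = -8 + (-4) = -12, y = 1 + (8) = 9 (matches)
3. x = -12 + (6) = -6, y = 9 + (7) = 16 (no discrepancy)
4. x = -6 + (7) = 1, y = 16 + (5) = 21 (checks out)
5. x = 1 + (-8) = -7, y = 21 + (8) = 29 (matches)
6. x = -7 + (-7) = -14, y = 29 + (3) = 32 (confirmed correct)
7. x = -14 + (-4) = -18, y = 32 + (9) = 41 (in agreement)
8. x = -18 + (-7) = -25, y = 41 + (1) = 42 (consistent with the trace)
9. x = -25 + (-9) = -34, y = 42 + (-2) = 40 (same as recorded)
10. x = -34 + (-5) = -39, y = 40 + (-6) = 34 (same as recorded)
11. x = -39 + (-3) = -42, y = 34 + (5) = 39 (no discrepancy)
12. x = -42 + (2) = -40, y = 39 + (6) = 45 (no discrepancy)
13. x = -40 + (0) = -40, y = 45 + (5) = 50 (no discrepancy)
14. x = -40 + (0) = -40, y = 50 + (-3) = 47 (exactly as logged)
15. x = -40 + (4) = -36, y = 47 + (5) = 52 (verified)
The whole run recomputes cleanly — no discrepancies.

no error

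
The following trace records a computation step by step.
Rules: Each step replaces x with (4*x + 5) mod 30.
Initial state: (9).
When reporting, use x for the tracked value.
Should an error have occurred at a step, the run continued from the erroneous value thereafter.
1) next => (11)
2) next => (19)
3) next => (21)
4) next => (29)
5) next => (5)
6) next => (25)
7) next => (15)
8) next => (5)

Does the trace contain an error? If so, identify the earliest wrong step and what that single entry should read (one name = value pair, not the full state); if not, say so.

step 5, x = 1

Recomputing the run from the initial state:
step 1: x = 11
step 2: x = 19
step 3: x = 21
step 4: x = 29
step 5: x = 1
step 6: x = 9
step 7: x = 11
step 8: x = 19
The first disagreement with the trace is at step 5, where the value should be x = 1.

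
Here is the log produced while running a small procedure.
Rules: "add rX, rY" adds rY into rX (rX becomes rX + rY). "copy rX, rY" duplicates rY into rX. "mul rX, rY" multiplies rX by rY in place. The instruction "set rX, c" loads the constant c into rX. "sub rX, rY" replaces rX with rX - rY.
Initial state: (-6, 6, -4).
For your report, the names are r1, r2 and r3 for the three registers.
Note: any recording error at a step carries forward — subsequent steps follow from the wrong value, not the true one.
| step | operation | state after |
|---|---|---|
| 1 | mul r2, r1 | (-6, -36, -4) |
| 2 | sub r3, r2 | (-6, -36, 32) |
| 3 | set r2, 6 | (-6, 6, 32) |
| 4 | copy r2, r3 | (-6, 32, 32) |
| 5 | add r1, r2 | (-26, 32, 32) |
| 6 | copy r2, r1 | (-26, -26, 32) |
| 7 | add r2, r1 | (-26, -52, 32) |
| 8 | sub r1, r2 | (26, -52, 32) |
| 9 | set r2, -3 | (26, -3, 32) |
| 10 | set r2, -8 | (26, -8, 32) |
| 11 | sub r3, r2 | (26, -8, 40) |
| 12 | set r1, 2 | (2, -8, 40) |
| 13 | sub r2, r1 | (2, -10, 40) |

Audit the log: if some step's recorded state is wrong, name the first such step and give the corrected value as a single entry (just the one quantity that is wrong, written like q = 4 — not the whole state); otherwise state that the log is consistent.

step 5, r1 = 26

Recomputing the run from the initial state:
step 1: r1 = -6, r2 = -36, r3 = -4
step 2: r1 = -6, r2 = -36, r3 = 32
step 3: r1 = -6, r2 = 6, r3 = 32
step 4: r1 = -6, r2 = 32, r3 = 32
step 5: r1 = 26, r2 = 32, r3 = 32
step 6: r1 = 26, r2 = 26, r3 = 32
step 7: r1 = 26, r2 = 52, r3 = 32
step 8: r1 = -26, r2 = 52, r3 = 32
step 9: r1 = -26, r2 = -3, r3 = 32
step 10: r1 = -26, r2 = -8, r3 = 32
step 11: r1 = -26, r2 = -8, r3 = 40
step 12: r1 = 2, r2 = -8, r3 = 40
step 13: r1 = 2, r2 = -10, r3 = 40
The first disagreement with the log is at step 5, where the value should be r1 = 26.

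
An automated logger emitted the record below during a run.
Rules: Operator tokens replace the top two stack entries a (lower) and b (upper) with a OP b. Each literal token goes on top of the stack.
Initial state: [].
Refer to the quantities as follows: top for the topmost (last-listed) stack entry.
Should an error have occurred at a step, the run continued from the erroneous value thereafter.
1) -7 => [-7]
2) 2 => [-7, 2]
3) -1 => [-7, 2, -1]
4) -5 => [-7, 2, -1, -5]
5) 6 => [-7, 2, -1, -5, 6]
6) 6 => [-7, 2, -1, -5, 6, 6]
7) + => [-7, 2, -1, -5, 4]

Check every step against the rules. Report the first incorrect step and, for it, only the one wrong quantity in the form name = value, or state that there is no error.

step 7, top = 12

step 1: push -7: top = -7 -> exactly as logged
step 2: push 2: top = 2 -> same as recorded
step 3: push -1: top = -1 -> agrees with the record
step 4: push -5: top = -5 -> same as recorded
step 5: push 6: top = 6 -> matches
step 6: push 6: top = 6 -> checks out
step 7: 6 + 6 = 12 -> the record has a different value
The earliest wrong entry is at step 7: it should read top = 12.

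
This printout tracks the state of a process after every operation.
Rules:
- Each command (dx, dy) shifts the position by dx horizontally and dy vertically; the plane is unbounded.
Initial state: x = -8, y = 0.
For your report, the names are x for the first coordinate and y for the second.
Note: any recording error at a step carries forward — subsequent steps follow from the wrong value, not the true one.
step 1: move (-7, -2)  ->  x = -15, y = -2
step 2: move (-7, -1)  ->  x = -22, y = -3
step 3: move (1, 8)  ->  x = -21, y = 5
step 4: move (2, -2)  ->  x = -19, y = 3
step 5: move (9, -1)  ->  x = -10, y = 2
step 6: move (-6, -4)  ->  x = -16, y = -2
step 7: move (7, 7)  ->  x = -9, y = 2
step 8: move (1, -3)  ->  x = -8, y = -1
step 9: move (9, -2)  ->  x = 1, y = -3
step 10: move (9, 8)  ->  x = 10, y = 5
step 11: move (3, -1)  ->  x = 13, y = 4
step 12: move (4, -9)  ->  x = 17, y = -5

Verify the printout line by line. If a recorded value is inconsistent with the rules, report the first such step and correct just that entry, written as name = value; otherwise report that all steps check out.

step 1: x = -8 + (-7) = -15, y = 0 + (-2) = -2 -> matches
step 2: x = -15 + (-7) = -22, y = -2 + (-1) = -3 -> exactly as logged
step 3: x = -22 + (1) = -21, y = -3 + (8) = 5 -> no discrepancy
step 4: x = -21 + (2) = -19, y = 5 + (-2) = 3 -> exactly as logged
step 5: x = -19 + (9) = -10, y = 3 + (-1) = 2 -> matches
step 6: x = -10 + (-6) = -16, y = 2 + (-4) = -2 -> verified
step 7: x = -16 + (7) = -9, y = -2 + (7) = 5 -> not what was recorded
Step 7 is the first one off; corrected, y = 5.

step 7, y = 5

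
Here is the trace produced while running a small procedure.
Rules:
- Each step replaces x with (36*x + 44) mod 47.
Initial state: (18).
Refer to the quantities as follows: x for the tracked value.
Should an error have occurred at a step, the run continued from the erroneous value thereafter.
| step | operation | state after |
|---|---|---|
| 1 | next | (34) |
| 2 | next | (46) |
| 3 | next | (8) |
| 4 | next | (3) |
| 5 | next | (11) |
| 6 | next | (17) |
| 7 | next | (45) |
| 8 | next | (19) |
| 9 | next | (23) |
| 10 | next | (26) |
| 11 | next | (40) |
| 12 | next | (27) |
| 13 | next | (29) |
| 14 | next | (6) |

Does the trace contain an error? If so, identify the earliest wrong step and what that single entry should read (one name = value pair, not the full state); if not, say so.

step 14, x = 7

step 1: x = (36*18 + 44) mod 47 = 34 -> checks out
step 2: x = (36*34 + 44) mod 47 = 46 -> agrees with the trace
step 3: x = (36*46 + 44) mod 47 = 8 -> exactly as logged
step 4: x = (36*8 + 44) mod 47 = 3 -> exactly as logged
step 5: x = (36*3 + 44) mod 47 = 11 -> checks out
step 6: x = (36*11 + 44) mod 47 = 17 -> exactly as logged
step 7: x = (36*17 + 44) mod 47 = 45 -> matches
step 8: x = (36*45 + 44) mod 47 = 19 -> no discrepancy
step 9: x = (36*19 + 44) mod 47 = 23 -> verified
step 10: x = (36*23 + 44) mod 47 = 26 -> same as recorded
step 11: x = (36*26 + 44) mod 47 = 40 -> exactly as logged
step 12: x = (36*40 + 44) mod 47 = 27 -> consistent with the trace
step 13: x = (36*27 + 44) mod 47 = 29 -> confirmed correct
step 14: x = (36*29 + 44) mod 47 = 7 -> the recorded entry deviates here
The earliest wrong entry is at step 14: it should read x = 7.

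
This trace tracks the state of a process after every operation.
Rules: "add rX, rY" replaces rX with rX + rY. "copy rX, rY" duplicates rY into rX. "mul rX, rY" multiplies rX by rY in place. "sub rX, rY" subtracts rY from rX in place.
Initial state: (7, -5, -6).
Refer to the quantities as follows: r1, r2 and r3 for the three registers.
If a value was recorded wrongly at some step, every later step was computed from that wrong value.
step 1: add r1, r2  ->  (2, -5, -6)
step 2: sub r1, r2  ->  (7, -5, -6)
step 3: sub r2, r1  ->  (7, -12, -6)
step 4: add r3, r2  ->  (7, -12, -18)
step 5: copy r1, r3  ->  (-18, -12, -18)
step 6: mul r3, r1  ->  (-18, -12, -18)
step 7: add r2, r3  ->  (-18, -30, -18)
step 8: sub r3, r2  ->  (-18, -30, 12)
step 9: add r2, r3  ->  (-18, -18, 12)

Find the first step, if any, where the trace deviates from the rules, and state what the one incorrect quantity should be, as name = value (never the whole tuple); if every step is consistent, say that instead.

Recomputing the run from the initial state:
step 1: r1 = 2, r2 = -5, r3 = -6
step 2: r1 = 7, r2 = -5, r3 = -6
step 3: r1 = 7, r2 = -12, r3 = -6
step 4: r1 = 7, r2 = -12, r3 = -18
step 5: r1 = -18, r2 = -12, r3 = -18
step 6: r1 = -18, r2 = -12, r3 = 324
step 7: r1 = -18, r2 = 312, r3 = 324
step 8: r1 = -18, r2 = 312, r3 = 12
step 9: r1 = -18, r2 = 324, r3 = 12
The first disagreement with the trace is at step 6, where the value should be r3 = 324.

step 6, r3 = 324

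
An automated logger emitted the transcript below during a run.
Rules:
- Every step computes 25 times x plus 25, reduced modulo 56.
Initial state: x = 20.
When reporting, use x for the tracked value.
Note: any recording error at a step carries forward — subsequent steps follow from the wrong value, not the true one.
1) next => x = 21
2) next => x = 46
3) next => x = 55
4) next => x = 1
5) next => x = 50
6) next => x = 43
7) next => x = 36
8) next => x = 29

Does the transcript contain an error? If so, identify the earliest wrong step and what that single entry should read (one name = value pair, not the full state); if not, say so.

step 4, x = 0

Recomputing the run from the initial state:
step 1: x = 21
step 2: x = 46
step 3: x = 55
step 4: x = 0
step 5: x = 25
step 6: x = 34
step 7: x = 35
step 8: x = 4
The first disagreement with the transcript is at step 4, where the value should be x = 0.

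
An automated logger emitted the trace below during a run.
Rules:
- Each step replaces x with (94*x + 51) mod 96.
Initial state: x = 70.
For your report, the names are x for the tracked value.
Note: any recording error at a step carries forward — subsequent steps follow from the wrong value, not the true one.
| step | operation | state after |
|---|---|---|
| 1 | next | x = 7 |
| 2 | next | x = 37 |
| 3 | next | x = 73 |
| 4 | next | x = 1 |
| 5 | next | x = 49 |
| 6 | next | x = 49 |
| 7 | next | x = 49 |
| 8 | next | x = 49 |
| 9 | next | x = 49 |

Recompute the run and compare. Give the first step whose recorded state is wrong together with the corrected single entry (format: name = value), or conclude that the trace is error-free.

no error

Step 1: x = (94*70 + 51) mod 96 = 7 — consistent with the trace.
Step 2: x = (94*7 + 51) mod 96 = 37 — no discrepancy.
Step 3: x = (94*37 + 51) mod 96 = 73 — agrees with the trace.
Step 4: x = (94*73 + 51) mod 96 = 1 — in agreement.
Step 5: x = (94*1 + 51) mod 96 = 49 — agrees with the trace.
Step 6: x = (94*49 + 51) mod 96 = 49 — consistent with the trace.
Step 7: x = (94*49 + 51) mod 96 = 49 — exactly as logged.
Step 8: x = (94*49 + 51) mod 96 = 49 — in agreement.
Step 9: x = (94*49 + 51) mod 96 = 49 — no discrepancy.
Nothing is out of place; the run is error-free.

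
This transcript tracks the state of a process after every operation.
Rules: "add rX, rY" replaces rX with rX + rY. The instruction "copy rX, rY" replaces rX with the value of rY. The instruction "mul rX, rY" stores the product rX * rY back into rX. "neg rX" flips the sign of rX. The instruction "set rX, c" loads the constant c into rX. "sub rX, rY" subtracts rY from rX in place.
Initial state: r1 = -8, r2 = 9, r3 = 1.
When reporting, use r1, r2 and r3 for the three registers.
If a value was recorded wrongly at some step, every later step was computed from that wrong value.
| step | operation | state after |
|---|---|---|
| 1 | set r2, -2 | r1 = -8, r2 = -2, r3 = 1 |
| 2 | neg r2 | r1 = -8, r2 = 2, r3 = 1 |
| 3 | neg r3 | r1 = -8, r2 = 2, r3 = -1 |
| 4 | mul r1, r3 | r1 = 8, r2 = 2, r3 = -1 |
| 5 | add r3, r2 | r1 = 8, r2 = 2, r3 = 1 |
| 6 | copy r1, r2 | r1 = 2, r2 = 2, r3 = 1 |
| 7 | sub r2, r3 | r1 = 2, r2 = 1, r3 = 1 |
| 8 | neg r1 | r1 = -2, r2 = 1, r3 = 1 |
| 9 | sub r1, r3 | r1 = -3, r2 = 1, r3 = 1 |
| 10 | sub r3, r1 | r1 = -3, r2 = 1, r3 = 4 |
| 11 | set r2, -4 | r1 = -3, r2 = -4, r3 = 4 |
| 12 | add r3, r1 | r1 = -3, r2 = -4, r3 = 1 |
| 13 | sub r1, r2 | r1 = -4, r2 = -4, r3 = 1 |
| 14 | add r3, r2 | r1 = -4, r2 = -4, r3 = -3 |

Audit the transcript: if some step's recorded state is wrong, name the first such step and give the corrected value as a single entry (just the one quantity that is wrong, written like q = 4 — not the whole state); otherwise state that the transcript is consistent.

step 13, r1 = 1

step 1: r2 = -2 -> matches
step 2: r2 = -(-2) = 2 -> no discrepancy
step 3: r3 = -(1) = -1 -> no discrepancy
step 4: r1 = -8 * -1 = 8 -> verified
step 5: r3 = -1 + 2 = 1 -> verified
step 6: r1 = 2 -> confirmed correct
step 7: r2 = 2 - 1 = 1 -> matches
step 8: r1 = -(2) = -2 -> agrees with the transcript
step 9: r1 = -2 - 1 = -3 -> matches
step 10: r3 = 1 - -3 = 4 -> checks out
step 11: r2 = -4 -> checks out
step 12: r3 = 4 + -3 = 1 -> checks out
step 13: r1 = -3 - -4 = 1 -> not what was recorded
So the first discrepancy is step 13, where the right value is r1 = 1.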